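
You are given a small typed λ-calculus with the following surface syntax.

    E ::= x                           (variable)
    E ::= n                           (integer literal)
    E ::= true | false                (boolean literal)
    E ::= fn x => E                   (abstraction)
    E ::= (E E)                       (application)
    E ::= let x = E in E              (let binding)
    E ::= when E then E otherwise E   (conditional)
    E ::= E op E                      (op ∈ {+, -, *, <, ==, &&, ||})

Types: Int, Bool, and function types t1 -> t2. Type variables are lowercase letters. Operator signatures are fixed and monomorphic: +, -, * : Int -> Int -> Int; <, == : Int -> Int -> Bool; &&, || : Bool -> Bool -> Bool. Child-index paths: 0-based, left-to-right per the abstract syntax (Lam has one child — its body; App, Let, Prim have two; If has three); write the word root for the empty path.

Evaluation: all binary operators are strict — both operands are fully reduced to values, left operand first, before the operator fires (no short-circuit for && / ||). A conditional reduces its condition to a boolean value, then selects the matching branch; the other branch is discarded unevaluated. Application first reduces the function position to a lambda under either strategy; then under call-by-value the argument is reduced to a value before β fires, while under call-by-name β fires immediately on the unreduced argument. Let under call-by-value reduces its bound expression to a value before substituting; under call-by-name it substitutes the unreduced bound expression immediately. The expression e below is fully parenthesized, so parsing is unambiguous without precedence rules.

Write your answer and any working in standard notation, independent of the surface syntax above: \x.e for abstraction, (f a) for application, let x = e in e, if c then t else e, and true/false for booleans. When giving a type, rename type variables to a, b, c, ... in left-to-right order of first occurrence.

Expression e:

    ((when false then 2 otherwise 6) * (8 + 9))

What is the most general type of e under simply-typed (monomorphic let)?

Derivation:
  unify Bool ~ Bool
  unify Int ~ Int
  unify Int ~ Int
  unify Int ~ Int
  unify Int ~ Int
  unify Int ~ Int

Answer: Int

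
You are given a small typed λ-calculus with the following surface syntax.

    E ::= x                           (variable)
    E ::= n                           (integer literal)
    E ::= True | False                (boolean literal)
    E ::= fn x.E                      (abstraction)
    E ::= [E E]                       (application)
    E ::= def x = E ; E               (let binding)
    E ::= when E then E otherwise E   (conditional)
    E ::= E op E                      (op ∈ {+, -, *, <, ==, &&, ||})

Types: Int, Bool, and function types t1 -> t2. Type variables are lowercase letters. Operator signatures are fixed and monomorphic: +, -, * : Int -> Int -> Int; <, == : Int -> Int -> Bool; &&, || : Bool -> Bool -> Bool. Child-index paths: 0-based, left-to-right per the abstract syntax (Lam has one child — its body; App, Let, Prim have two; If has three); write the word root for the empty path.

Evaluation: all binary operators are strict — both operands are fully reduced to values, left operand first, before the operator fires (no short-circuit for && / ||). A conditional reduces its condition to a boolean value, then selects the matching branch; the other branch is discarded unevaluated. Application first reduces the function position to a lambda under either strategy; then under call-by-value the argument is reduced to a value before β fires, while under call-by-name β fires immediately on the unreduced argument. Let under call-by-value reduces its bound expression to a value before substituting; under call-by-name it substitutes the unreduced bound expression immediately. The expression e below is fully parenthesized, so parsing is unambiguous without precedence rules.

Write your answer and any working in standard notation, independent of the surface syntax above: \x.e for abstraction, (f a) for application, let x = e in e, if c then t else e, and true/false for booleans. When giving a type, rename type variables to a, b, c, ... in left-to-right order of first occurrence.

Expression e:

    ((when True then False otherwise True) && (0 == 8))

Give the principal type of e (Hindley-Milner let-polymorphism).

Answer: Bool

Trace:
  unify Bool ~ Bool
  unify Bool ~ Bool
  unify Bool ~ Bool
  unify Int ~ Int
  unify Int ~ Int
  unify Bool ~ Bool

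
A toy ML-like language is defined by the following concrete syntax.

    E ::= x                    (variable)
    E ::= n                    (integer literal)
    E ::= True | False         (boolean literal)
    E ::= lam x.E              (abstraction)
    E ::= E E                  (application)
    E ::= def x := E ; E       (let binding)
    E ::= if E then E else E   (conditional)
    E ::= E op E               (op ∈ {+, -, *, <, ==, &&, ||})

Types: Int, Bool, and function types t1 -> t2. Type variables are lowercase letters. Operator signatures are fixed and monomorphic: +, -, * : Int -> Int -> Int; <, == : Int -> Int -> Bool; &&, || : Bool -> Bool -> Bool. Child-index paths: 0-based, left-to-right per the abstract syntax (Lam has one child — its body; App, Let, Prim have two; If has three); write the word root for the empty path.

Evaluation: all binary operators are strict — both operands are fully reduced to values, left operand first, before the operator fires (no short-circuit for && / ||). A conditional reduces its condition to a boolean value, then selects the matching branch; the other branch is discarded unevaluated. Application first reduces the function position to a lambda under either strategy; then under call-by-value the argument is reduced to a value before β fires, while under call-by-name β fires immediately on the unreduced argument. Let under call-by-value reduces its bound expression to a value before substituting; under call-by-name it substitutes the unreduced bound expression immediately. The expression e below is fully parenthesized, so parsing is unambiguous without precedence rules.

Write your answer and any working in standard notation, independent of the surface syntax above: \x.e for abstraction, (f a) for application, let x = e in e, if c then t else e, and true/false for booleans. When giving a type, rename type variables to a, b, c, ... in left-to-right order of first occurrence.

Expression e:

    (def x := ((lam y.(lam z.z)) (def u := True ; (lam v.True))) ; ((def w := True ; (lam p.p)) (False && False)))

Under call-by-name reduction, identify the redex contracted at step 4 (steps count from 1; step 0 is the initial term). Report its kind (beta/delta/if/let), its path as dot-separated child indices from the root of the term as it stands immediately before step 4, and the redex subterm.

Answer: delta at root : (false && false)

Working:
step 0: (let x = ((\y.(\z.z)) (let u = true in (\v.true))) in ((let w = true in (\p.p)) (false && false)))
step 1: [let@root] ((let w = true in (\p.p)) (false && false))
step 2: [let@0] ((\p.p) (false && false))
step 3: [beta@root] (false && false)
step 4: [delta@root] false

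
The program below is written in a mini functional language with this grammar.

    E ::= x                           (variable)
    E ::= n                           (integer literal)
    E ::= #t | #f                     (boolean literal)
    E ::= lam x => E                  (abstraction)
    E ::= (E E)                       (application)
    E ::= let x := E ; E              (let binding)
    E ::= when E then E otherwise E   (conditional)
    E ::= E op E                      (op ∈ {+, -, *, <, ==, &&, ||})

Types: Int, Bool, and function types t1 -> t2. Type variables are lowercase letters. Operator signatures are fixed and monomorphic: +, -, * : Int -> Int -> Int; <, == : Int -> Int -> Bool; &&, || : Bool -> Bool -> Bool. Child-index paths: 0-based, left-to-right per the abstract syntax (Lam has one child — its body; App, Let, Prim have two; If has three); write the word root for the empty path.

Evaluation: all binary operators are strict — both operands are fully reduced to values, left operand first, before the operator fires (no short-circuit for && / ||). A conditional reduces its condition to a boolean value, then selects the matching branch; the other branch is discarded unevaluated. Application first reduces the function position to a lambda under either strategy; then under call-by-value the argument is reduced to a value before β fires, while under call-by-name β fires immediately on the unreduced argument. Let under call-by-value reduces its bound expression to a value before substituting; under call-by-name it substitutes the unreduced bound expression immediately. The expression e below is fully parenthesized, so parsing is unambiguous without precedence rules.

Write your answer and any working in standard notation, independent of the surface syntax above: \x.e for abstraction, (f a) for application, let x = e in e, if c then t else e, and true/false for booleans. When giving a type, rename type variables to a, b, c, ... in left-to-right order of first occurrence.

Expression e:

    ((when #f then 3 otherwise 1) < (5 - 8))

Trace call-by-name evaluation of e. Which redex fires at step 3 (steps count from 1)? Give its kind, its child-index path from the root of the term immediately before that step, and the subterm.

Trace:
step 0: ((if false then 3 else 1) < (5 - 8))
step 1: [if@0] (1 < (5 - 8))
step 2: [delta@1] (1 < -3)
step 3: [delta@root] false

Answer: delta at root : (1 < -3)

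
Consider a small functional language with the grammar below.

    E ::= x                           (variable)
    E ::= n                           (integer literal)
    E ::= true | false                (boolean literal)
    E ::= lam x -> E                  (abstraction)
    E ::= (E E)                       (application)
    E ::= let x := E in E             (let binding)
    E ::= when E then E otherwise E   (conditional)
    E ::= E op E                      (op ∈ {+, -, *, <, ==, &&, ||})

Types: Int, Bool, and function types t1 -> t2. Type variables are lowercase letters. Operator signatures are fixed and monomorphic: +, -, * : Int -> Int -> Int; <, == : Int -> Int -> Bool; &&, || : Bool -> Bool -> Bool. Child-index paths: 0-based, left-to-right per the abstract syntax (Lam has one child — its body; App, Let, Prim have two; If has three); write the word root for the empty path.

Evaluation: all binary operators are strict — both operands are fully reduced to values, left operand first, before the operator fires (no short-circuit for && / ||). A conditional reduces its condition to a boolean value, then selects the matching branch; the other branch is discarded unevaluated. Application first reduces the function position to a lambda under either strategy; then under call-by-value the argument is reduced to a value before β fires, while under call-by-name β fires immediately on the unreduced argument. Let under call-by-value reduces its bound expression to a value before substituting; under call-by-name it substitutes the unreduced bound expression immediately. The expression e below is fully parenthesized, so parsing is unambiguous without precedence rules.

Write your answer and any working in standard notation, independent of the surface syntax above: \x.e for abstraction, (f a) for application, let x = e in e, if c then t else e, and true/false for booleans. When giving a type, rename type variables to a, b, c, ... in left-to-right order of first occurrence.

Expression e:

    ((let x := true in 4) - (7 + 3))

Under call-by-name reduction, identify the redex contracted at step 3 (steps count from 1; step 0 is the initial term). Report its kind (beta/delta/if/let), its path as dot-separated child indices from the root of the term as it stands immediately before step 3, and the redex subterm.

Trace:
step 0: ((let x = true in 4) - (7 + 3))
step 1: [let@0] (4 - (7 + 3))
step 2: [delta@1] (4 - 10)
step 3: [delta@root] -6

Answer: delta at root : (4 - 10)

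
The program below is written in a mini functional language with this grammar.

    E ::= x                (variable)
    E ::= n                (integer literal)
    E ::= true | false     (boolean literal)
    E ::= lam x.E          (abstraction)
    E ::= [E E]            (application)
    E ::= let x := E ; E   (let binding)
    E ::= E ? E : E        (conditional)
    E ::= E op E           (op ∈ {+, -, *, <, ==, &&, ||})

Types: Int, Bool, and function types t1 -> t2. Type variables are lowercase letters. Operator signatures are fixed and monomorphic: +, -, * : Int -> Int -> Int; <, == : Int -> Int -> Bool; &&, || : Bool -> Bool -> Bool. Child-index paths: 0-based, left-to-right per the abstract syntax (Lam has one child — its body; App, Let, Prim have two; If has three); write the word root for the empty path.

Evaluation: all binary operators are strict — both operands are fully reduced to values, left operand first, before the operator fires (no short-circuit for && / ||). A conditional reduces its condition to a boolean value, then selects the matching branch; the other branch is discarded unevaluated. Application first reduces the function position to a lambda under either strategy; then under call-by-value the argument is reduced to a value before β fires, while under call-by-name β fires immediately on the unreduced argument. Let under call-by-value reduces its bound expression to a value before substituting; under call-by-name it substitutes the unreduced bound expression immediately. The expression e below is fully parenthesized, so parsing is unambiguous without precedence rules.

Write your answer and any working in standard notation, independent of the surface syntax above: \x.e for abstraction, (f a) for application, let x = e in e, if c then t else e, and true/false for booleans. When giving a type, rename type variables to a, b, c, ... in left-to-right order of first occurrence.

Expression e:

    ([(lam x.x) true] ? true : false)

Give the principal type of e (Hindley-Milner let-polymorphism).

Derivation:
x : a
\x._ : a -> a
  unify a -> a ~ Bool -> b
  unify a ~ Bool
  unify Bool ~ b
_ _ : Bool
  unify Bool ~ Bool
  unify Bool ~ Bool

Answer: Bool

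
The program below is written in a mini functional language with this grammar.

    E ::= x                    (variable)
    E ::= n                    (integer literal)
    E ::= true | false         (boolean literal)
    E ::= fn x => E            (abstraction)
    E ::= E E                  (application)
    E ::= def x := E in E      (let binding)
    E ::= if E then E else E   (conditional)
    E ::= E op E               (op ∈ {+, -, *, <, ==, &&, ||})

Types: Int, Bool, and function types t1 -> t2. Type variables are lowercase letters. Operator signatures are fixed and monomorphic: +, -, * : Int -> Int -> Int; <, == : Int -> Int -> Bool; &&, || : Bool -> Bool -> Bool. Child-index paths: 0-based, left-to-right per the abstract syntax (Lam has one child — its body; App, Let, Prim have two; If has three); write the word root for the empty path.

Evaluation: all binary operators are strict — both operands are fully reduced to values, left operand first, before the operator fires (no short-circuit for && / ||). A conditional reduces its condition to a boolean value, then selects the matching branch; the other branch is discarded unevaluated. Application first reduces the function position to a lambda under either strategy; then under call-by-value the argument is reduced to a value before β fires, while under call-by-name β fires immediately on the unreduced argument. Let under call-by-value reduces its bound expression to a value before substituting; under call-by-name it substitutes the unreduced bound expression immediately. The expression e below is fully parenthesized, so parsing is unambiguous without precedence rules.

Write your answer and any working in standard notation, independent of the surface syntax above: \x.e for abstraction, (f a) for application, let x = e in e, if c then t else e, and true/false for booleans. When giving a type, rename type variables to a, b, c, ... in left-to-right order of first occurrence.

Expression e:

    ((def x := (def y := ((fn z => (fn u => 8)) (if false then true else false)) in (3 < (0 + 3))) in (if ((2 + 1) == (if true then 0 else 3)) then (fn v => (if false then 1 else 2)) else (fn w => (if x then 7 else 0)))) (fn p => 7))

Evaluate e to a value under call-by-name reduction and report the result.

Trace:
step 0: ((let x = (let y = ((\z.(\u.8)) (if false then true else false)) in (3 < (0 + 3))) in (if ((2 + 1) == (if true then 0 else 3)) then (\v.(if false then 1 else 2)) else (\w.(if x then 7 else 0)))) (\p.7))
step 1: [let@0] ((if ((2 + 1) == (if true then 0 else 3)) then (\v.(if false then 1 else 2)) else (\w.(if (let y = ((\z.(\u.8)) (if false then true else false)) in (3 < (0 + 3))) then 7 else 0))) (\p.7))
step 2: [delta@0.0.0] ((if (3 == (if true then 0 else 3)) then (\v.(if false then 1 else 2)) else (\w.(if (let y = ((\z.(\u.8)) (if false then true else false)) in (3 < (0 + 3))) then 7 else 0))) (\p.7))
step 3: [if@0.0.1] ((if (3 == 0) then (\v.(if false then 1 else 2)) else (\w.(if (let y = ((\z.(\u.8)) (if false then true else false)) in (3 < (0 + 3))) then 7 else 0))) (\p.7))
step 4: [delta@0.0] ((if false then (\v.(if false then 1 else 2)) else (\w.(if (let y = ((\z.(\u.8)) (if false then true else false)) in (3 < (0 + 3))) then 7 else 0))) (\p.7))
step 5: [if@0] ((\w.(if (let y = ((\z.(\u.8)) (if false then true else false)) in (3 < (0 + 3))) then 7 else 0)) (\p.7))
step 6: [beta@root] (if (let y = ((\z.(\u.8)) (if false then true else false)) in (3 < (0 + 3))) then 7 else 0)
step 7: [let@0] (if (3 < (0 + 3)) then 7 else 0)
step 8: [delta@0.1] (if (3 < 3) then 7 else 0)
step 9: [delta@0] (if false then 7 else 0)
step 10: [if@root] 0

Answer: 0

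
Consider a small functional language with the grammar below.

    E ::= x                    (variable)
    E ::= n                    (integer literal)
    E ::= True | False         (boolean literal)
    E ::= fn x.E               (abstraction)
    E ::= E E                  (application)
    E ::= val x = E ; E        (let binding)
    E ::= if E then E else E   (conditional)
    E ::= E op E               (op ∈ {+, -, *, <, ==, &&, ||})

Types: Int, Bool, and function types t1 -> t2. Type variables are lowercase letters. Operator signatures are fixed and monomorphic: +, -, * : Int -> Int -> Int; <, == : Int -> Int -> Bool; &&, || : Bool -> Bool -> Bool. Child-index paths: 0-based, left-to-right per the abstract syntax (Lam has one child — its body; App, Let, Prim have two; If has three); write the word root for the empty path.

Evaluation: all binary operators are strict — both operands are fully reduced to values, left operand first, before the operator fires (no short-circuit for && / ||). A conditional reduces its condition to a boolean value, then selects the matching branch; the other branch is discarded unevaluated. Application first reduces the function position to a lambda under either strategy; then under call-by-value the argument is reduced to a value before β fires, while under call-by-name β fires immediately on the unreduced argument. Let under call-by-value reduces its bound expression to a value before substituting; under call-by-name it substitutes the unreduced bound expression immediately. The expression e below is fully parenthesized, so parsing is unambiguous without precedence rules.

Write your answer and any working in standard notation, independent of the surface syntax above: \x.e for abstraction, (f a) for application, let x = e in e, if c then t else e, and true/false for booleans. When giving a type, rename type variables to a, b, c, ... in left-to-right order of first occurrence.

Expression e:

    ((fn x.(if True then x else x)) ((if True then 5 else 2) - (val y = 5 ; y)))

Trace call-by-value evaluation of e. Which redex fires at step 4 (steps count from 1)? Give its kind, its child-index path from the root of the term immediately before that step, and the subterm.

Trace:
step 0: ((\x.(if true then x else x)) ((if true then 5 else 2) - (let y = 5 in y)))
step 1: [if@1.0] ((\x.(if true then x else x)) (5 - (let y = 5 in y)))
step 2: [let@1.1] ((\x.(if true then x else x)) (5 - 5))
step 3: [delta@1] ((\x.(if true then x else x)) 0)
step 4: [beta@root] (if true then 0 else 0)

Answer: beta at root : ((\x.(if true then x else x)) 0)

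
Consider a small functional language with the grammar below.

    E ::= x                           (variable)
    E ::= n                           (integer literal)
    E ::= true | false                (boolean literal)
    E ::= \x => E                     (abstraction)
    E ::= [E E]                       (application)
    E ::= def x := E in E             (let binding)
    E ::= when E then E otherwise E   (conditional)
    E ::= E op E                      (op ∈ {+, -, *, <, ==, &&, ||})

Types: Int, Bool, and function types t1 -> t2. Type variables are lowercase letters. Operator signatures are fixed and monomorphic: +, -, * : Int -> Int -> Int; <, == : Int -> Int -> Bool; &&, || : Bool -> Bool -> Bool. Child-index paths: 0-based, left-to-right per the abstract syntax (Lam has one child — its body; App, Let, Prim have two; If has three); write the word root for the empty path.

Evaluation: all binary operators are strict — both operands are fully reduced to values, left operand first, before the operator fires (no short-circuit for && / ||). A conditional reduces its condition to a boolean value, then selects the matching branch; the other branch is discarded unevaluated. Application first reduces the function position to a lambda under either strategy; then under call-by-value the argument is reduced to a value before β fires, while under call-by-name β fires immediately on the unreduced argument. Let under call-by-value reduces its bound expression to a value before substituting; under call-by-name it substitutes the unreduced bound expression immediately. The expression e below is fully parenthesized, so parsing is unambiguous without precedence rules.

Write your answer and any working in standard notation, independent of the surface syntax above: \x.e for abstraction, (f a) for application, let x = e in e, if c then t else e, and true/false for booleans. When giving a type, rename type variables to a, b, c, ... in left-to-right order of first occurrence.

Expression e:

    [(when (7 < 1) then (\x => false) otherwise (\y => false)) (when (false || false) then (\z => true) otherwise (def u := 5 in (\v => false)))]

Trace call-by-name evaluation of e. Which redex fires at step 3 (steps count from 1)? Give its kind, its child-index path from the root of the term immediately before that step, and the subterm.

Trace:
step 0: ((if (7 < 1) then (\x.false) else (\y.false)) (if (false || false) then (\z.true) else (let u = 5 in (\v.false))))
step 1: [delta@0.0] ((if false then (\x.false) else (\y.false)) (if (false || false) then (\z.true) else (let u = 5 in (\v.false))))
step 2: [if@0] ((\y.false) (if (false || false) then (\z.true) else (let u = 5 in (\v.false))))
step 3: [beta@root] false

Answer: beta at root : ((\y.false) (if (false || false) then (\z.true) else (let u = 5 in (\v.false))))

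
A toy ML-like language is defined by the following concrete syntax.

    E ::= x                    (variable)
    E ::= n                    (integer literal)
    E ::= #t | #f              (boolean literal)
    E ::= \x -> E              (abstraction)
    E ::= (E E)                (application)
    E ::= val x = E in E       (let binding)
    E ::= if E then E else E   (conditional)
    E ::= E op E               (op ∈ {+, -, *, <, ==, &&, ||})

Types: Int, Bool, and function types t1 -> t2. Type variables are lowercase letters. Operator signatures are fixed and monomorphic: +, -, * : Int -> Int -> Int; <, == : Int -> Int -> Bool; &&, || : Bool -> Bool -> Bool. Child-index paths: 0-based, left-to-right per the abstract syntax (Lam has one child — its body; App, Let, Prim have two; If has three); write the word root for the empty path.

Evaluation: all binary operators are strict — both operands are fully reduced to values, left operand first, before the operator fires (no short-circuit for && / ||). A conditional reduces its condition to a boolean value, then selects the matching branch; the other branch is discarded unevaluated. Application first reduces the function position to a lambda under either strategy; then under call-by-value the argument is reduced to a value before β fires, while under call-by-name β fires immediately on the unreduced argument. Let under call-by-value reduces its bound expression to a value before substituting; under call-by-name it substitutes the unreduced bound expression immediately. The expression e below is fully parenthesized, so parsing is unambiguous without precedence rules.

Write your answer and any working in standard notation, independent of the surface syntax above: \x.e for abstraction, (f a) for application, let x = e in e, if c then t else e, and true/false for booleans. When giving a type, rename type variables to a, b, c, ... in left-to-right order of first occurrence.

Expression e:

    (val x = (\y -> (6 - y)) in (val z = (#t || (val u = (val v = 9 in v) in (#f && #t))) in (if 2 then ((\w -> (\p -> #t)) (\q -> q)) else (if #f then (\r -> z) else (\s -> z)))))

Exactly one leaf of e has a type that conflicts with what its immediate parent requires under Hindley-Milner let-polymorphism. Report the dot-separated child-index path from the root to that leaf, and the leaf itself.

Derivation:
  unify Int ~ Int
y : a
  unify a ~ Int
\y._ : Int -> Int
let x : Int -> Int
  unify Bool ~ Bool
let v : Int
v : Int
let u : Int
  unify Bool ~ Bool
  unify Bool ~ Bool
  unify Bool ~ Bool
let z : Bool
  unify Int ~ Bool
  FAIL: mismatch Int ~ Bool

Answer: 1.1.0 : 2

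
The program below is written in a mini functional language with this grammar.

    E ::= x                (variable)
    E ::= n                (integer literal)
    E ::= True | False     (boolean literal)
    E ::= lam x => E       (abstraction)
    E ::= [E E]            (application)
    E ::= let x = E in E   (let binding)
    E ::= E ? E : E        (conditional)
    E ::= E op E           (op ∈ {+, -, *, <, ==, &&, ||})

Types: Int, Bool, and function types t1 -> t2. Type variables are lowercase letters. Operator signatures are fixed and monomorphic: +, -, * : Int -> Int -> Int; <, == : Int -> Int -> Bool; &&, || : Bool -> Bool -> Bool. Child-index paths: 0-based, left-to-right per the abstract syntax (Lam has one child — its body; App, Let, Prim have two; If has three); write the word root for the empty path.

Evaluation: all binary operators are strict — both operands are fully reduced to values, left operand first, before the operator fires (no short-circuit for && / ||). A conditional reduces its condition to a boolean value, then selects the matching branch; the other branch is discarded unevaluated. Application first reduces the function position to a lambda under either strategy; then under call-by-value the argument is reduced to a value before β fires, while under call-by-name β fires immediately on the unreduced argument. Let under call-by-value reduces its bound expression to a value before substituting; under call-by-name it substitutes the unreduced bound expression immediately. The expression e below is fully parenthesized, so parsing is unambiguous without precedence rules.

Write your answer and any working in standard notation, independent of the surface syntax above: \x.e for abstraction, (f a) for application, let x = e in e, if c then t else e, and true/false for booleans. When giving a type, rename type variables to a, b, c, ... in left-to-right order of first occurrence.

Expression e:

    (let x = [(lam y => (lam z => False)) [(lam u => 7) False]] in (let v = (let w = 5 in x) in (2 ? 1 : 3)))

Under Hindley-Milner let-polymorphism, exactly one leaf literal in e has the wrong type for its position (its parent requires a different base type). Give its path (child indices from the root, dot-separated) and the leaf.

Derivation:
\z._ : b -> Bool
\y._ : a -> b -> Bool
\u._ : c -> Int
  unify c -> Int ~ Bool -> d
  unify c ~ Bool
  unify Int ~ d
_ _ : Int
  unify a -> b -> Bool ~ Int -> e
  unify a ~ Int
  unify b -> Bool ~ e
_ _ : b -> Bool
let x : forall. b -> Bool
let w : Int
x : f -> Bool
let v : forall. f -> Bool
  unify Int ~ Bool
  FAIL: mismatch Int ~ Bool

Answer: 1.1.0 : 2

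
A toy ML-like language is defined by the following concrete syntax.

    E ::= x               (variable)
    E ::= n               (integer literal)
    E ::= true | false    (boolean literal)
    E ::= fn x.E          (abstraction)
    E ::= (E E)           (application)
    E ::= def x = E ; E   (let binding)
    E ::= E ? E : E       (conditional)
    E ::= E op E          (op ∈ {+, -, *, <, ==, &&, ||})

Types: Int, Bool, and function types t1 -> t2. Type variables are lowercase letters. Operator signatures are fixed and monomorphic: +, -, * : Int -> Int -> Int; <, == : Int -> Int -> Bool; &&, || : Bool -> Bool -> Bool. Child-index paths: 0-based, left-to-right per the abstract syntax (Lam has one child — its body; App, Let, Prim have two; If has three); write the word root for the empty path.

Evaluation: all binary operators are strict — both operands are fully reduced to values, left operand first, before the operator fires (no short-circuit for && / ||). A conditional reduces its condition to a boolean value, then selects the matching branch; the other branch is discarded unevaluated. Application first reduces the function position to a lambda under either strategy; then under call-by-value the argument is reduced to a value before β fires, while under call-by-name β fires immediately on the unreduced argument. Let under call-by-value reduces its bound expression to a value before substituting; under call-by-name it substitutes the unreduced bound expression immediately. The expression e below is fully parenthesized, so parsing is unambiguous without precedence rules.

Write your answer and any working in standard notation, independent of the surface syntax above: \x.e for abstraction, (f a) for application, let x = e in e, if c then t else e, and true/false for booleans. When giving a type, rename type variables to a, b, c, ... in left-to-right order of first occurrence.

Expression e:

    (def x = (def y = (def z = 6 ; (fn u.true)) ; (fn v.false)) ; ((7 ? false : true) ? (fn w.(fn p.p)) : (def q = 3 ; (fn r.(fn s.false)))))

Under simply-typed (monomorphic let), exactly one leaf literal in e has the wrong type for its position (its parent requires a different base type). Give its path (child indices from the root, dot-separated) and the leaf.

Answer: 1.0.0 : 7

Derivation:
let z : Int
\u._ : a -> Bool
let y : a -> Bool
\v._ : b -> Bool
let x : b -> Bool
  unify Int ~ Bool
  FAIL: mismatch Int ~ Bool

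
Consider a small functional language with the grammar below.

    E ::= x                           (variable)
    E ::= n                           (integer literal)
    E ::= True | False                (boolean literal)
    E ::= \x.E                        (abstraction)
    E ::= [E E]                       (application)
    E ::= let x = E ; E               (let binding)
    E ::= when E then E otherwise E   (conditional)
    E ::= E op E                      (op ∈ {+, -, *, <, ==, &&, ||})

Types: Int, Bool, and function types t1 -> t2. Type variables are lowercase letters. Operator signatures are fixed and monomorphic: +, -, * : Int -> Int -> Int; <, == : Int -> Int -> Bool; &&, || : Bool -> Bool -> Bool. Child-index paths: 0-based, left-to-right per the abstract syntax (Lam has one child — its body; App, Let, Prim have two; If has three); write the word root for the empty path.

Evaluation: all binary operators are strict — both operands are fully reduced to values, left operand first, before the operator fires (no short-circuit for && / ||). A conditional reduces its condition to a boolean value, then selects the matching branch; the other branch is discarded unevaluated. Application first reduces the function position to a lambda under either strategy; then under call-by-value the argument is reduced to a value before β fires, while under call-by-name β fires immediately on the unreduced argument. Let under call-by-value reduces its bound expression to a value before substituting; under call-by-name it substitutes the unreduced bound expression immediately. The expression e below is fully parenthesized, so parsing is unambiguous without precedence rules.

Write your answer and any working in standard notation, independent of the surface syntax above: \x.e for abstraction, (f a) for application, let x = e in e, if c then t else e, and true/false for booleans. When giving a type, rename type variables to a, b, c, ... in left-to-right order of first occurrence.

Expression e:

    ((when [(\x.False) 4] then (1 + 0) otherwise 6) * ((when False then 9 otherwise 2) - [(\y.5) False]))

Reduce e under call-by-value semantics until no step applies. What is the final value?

Answer: -18

Derivation:
step 0: ((if ((\x.false) 4) then (1 + 0) else 6) * ((if false then 9 else 2) - ((\y.5) false)))
step 1: [beta@0.0] ((if false then (1 + 0) else 6) * ((if false then 9 else 2) - ((\y.5) false)))
step 2: [if@0] (6 * ((if false then 9 else 2) - ((\y.5) false)))
step 3: [if@1.0] (6 * (2 - ((\y.5) false)))
step 4: [beta@1.1] (6 * (2 - 5))
step 5: [delta@1] (6 * -3)
step 6: [delta@root] -18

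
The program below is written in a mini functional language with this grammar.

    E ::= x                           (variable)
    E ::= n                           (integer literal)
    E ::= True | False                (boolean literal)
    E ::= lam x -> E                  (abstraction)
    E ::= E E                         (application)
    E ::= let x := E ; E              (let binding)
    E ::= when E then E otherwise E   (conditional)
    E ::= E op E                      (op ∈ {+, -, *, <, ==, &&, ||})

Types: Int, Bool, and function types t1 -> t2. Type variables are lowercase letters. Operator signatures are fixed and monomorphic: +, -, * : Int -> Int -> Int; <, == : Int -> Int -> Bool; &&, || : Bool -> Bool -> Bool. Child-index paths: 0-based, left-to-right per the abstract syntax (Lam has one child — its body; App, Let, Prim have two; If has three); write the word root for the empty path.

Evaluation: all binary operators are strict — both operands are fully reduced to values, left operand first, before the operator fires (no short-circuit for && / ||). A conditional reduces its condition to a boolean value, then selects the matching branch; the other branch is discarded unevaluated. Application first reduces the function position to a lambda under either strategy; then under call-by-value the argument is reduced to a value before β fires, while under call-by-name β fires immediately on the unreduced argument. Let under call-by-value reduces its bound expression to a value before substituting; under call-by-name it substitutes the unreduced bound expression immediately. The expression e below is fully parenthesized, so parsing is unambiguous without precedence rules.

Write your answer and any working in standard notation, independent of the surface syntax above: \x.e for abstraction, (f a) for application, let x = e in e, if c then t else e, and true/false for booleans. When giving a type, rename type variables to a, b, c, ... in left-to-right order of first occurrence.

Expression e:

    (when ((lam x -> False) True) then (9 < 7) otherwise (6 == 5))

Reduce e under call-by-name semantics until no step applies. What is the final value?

Trace:
step 0: (if ((\x.false) true) then (9 < 7) else (6 == 5))
step 1: [beta@0] (if false then (9 < 7) else (6 == 5))
step 2: [if@root] (6 == 5)
step 3: [delta@root] false

Answer: false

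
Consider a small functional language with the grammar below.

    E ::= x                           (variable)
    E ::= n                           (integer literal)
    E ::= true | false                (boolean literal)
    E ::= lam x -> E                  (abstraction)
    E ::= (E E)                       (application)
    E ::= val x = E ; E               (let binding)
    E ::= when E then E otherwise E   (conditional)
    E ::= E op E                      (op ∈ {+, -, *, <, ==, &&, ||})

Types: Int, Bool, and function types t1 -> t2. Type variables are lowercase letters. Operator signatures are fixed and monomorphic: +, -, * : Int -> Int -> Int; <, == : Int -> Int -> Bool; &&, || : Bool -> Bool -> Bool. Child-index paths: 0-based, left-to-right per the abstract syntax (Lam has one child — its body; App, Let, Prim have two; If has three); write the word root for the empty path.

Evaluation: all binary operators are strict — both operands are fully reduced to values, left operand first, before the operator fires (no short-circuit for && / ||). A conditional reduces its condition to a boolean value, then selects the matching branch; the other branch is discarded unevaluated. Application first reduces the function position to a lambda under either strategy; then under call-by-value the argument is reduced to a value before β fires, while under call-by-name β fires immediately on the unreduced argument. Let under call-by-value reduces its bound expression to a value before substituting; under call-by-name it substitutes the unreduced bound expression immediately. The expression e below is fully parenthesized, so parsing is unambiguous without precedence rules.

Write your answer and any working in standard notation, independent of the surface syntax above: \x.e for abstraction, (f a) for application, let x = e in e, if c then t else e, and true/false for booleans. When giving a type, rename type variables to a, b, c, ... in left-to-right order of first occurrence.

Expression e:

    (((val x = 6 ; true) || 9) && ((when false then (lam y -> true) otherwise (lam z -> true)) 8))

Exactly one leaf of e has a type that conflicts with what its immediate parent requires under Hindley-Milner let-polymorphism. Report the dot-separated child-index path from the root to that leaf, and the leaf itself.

Answer: 0.1 : 9

Working:
let x : Int
  unify Bool ~ Bool
  unify Int ~ Bool
  FAIL: mismatch Int ~ Bool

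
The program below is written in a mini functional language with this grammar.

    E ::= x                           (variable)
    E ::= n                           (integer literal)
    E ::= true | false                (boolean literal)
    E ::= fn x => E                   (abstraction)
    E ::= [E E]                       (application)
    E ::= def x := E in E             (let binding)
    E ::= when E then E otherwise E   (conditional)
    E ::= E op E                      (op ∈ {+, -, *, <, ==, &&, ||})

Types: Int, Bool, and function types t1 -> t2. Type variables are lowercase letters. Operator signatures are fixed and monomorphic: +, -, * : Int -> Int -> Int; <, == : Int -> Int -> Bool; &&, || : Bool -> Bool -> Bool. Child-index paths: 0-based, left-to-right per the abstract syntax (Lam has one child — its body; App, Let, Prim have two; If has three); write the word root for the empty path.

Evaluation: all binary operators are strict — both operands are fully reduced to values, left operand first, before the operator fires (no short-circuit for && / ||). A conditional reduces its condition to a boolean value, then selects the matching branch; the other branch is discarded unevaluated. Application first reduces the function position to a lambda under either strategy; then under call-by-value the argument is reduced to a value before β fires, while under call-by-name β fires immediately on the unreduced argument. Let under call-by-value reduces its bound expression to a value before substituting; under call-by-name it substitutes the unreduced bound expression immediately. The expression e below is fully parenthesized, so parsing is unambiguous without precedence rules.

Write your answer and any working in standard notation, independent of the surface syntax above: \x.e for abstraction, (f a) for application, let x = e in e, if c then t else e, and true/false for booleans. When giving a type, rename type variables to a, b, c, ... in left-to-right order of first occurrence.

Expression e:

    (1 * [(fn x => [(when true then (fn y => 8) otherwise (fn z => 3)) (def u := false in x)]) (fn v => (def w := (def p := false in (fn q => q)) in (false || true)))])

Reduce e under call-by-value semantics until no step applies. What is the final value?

Trace:
step 0: (1 * ((\x.((if true then (\y.8) else (\z.3)) (let u = false in x))) (\v.(let w = (let p = false in (\q.q)) in (false || true)))))
step 1: [beta@1] (1 * ((if true then (\y.8) else (\z.3)) (let u = false in (\v.(let w = (let p = false in (\q.q)) in (false || true))))))
step 2: [if@1.0] (1 * ((\y.8) (let u = false in (\v.(let w = (let p = false in (\q.q)) in (false || true))))))
step 3: [let@1.1] (1 * ((\y.8) (\v.(let w = (let p = false in (\q.q)) in (false || true)))))
step 4: [beta@1] (1 * 8)
step 5: [delta@root] 8

Answer: 8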